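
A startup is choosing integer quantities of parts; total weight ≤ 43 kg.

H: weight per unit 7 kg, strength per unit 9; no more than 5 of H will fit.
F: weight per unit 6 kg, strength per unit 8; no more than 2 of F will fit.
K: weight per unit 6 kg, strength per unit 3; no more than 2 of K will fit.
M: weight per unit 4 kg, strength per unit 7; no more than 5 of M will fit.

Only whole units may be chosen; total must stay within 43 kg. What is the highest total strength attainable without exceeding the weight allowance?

This is a bounded integer knapsack.
3×H, 1×F, and 4×M: weight 43 ≤ 43, strength 3·9 + 1·8 + 4·7 = 63.
2×H, 2×F, and 4×M: weight 42 ≤ 43, strength 2·9 + 2·8 + 4·7 = 62.
Best is 63.

63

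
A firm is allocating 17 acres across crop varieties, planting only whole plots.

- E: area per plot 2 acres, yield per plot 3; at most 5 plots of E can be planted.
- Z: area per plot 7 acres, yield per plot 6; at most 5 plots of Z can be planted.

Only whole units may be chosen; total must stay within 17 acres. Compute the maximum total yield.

21

This is a bounded integer knapsack.
E has the best ratio (3/2); taking only E gives at most 5×3 = 15 (stopped by the supply cap of 5).
Mixing does better — 5×E and 1×Z: area 17 ≤ 17, yield 5·3 + 1·6 = 21.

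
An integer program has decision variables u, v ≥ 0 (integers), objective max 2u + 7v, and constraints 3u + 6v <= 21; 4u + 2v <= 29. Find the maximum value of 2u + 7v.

Relaxing integrality, the LP optimum is 24.50 at (u,v) = (0, 3.5), which is not an integer point.
(u,v)=(1,3): 3·1+6·3=21≤21, 4·1+2·3=10≤29, objective 23.
(u,v)=(0,3): 3·0+6·3=18≤21, 4·0+2·3=6≤29, objective 21.
(u,v)=(2,2): 3·2+6·2=18≤21, 4·2+2·2=12≤29, objective 18.
No feasible integer point exceeds 23.

23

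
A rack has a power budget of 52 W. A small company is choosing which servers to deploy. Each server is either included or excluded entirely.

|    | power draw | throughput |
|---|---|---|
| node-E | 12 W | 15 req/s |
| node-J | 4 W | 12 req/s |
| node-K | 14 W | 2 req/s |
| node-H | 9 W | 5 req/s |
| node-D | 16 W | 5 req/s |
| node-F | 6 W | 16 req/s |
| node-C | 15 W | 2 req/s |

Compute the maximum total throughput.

Allowing fractional choices, the relaxed optimum would be about 53.7, but servers are indivisible.
node-E + node-J + node-H + node-F + node-C: power draw 12 + 4 + 9 + 6 + 15 = 46 ≤ 52, throughput 15 + 12 + 5 + 16 + 2 = 50.
node-E + node-J + node-K + node-H + node-F: power draw 12 + 4 + 14 + 9 + 6 = 45 ≤ 52, throughput 15 + 12 + 2 + 5 + 16 = 50.
node-E + node-J + node-H + node-D + node-F: power draw 12 + 4 + 9 + 16 + 6 = 47 ≤ 52, throughput 15 + 12 + 5 + 5 + 16 = 53.
Best is node-E, node-J, node-H, node-D, and node-F with total throughput 53.

53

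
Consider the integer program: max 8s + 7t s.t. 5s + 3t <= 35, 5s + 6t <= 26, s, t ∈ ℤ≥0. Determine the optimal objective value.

(s,t)=(5,0): 5·5+3·0=25≤35, 5·5+6·0=25≤26, objective 40.
(s,t)=(4,1): 5·4+3·1=23≤35, 5·4+6·1=26≤26, objective 39.
(s,t)=(4,0): 5·4+3·0=20≤35, 5·4+6·0=20≤26, objective 32.
No feasible integer point exceeds 40.

40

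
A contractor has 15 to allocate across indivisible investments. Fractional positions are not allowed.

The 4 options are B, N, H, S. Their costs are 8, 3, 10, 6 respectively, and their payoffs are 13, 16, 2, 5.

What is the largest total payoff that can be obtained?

29

Take B and N: cost 8 + 3 = 11 ≤ 15, payoff 13 + 16 = 29.
No other feasible combination does better.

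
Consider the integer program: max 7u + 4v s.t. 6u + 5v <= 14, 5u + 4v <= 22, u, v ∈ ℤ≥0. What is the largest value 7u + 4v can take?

14

(u,v)=(2,0): 6·2+5·0=12≤14, 5·2+4·0=10≤22, objective 14.
(u,v)=(1,1): 6·1+5·1=11≤14, 5·1+4·1=9≤22, objective 11.
(u,v)=(1,0): 6·1+5·0=6≤14, 5·1+4·0=5≤22, objective 7.
No feasible integer point exceeds 14.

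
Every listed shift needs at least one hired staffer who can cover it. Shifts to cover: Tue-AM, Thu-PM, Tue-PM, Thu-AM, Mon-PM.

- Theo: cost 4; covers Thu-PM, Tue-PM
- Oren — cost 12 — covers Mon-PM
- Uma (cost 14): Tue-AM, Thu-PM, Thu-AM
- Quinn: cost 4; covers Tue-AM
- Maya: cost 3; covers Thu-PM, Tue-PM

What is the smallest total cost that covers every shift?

29

The greedy cost-per-new-shift heuristic would pick Maya, Quinn, Oren, and Uma for 33, but a cheaper cover exists.
Choose Oren, Uma, and Maya: together they cover Tue-AM, Thu-PM, Tue-PM, Thu-AM, Mon-PM — every shift.
Total cost: 12 + 14 + 3 = 29.
No cover costs less than 29.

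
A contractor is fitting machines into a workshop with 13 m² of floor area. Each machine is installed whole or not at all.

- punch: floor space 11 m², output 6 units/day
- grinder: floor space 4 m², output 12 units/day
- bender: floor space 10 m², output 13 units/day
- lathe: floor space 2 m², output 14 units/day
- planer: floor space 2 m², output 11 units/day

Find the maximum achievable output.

37

Allowing fractional choices, the relaxed optimum would be about 43.5, but machines are indivisible.
grinder + lathe: floor space 4 + 2 = 6 ≤ 13, output 12 + 14 = 26.
bender + lathe: floor space 10 + 2 = 12 ≤ 13, output 13 + 14 = 27.
grinder + lathe + planer: floor space 4 + 2 + 2 = 8 ≤ 13, output 12 + 14 + 11 = 37.
Best is grinder, lathe, and planer with total output 37.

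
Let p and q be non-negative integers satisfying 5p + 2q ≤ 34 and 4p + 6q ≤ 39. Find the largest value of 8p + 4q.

56

(p,q)=(6,2): 5·6+2·2=34≤34, 4·6+6·2=36≤39, objective 56.
(p,q)=(6,1): 5·6+2·1=32≤34, 4·6+6·1=30≤39, objective 52.
(p,q)=(5,3): 5·5+2·3=31≤34, 4·5+6·3=38≤39, objective 52.
Maximum is 56 at (p,q)=(6,2).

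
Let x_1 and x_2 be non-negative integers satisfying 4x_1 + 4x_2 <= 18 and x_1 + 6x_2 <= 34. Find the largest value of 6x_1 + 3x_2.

(x_1,x_2)=(4,0) is feasible, giving 24.
(x_1,x_2)=(3,1) is feasible, giving 21.
(x_1,x_2)=(3,0) is feasible, giving 18.
The best lattice point is (4,0), giving 24.

24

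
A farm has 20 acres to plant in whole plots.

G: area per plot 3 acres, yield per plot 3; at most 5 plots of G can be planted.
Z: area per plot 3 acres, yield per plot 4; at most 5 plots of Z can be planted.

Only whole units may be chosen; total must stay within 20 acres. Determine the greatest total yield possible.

Take 1×G and 5×Z: area 18 ≤ 20, yield 1·3 + 5·4 = 23.
Z has the best ratio (4/3) and is taken to its limit of 5; remaining capacity is filled optimally with the others.

23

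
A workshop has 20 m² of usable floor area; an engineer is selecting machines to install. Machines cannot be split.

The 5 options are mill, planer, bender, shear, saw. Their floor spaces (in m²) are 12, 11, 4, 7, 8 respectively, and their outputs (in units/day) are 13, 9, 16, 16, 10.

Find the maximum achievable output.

bender + shear: floor space 4 + 7 = 11 ≤ 20, output 16 + 16 = 32.
mill + bender: floor space 12 + 4 = 16 ≤ 20, output 13 + 16 = 29.
bender + shear + saw: floor space 4 + 7 + 8 = 19 ≤ 20, output 16 + 16 + 10 = 42.
Best is bender, shear, and saw with total output 42.

42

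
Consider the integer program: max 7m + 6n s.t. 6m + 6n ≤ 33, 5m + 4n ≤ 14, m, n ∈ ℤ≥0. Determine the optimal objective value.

20

The continuous relaxation peaks at (0, 3.5) with value 21.00; rounding to a feasible lattice point costs some objective.
(m,n)=(2,1): 6·2+6·1=18≤33, 5·2+4·1=14≤14, objective 20.
(m,n)=(1,2): 6·1+6·2=18≤33, 5·1+4·2=13≤14, objective 19.
(m,n)=(0,3): 6·0+6·3=18≤33, 5·0+4·3=12≤14, objective 18.
The best lattice point is (2,1), giving 20.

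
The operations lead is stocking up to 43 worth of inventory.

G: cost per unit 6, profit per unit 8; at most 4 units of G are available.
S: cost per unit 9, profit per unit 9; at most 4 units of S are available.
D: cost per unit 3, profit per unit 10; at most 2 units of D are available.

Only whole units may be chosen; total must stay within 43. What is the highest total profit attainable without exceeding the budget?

D has the best ratio (10/3); taking only D gives at most 2×10 = 20 (stopped by the supply cap of 2).
Mixing does better — 3×G, 2×S, and 2×D: cost 42 ≤ 43, profit 3·8 + 2·9 + 2·10 = 62.

62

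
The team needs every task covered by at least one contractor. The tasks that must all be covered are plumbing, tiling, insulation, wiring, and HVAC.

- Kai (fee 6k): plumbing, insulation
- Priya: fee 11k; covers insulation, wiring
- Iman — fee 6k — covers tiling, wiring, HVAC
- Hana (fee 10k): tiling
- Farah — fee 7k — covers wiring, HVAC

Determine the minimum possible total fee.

12

This is an integer covering problem.
Choose Kai and Iman: together they cover plumbing, tiling, insulation, wiring, HVAC — every task.
Total fee: 6 + 6 = 12.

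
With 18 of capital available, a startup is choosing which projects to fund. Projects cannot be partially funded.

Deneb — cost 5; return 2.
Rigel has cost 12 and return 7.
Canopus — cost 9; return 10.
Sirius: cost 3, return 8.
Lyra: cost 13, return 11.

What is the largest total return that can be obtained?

Take Deneb, Canopus, and Sirius: cost 5 + 9 + 3 = 17 ≤ 18, return 2 + 10 + 8 = 20.
No other feasible combination does better.

20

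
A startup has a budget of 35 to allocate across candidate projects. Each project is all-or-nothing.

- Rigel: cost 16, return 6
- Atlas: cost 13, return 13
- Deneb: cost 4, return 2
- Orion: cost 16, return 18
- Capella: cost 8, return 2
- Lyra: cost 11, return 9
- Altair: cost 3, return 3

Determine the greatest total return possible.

34

This is a 0-1 knapsack instance.
Allowing fractional choices, the relaxed optimum would be about 36.5, but projects are indivisible.
Atlas + Deneb + Orion: cost 13 + 4 + 16 = 33 ≤ 35, return 13 + 2 + 18 = 33.
Atlas + Orion + Altair: cost 13 + 16 + 3 = 32 ≤ 35, return 13 + 18 + 3 = 34.
Deneb + Orion + Lyra + Altair: cost 4 + 16 + 11 + 3 = 34 ≤ 35, return 2 + 18 + 9 + 3 = 32.
Best is Atlas, Orion, and Altair with total return 34.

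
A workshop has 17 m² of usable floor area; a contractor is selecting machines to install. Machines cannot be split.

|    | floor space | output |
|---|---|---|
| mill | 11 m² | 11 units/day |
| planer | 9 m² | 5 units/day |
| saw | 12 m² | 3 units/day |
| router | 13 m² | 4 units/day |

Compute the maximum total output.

11

mill: floor space 11 ≤ 17, output 11.
planer: floor space 9 ≤ 17, output 5.
Best is mill with total output 11.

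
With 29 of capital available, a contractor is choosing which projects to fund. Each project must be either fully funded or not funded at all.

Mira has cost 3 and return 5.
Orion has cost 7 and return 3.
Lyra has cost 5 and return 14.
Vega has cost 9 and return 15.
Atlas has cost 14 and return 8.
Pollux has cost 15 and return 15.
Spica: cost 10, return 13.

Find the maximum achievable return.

Lyra + Vega + Pollux: cost 5 + 9 + 15 = 29 ≤ 29, return 14 + 15 + 15 = 44.
Mira + Lyra + Vega + Spica: cost 3 + 5 + 9 + 10 = 27 ≤ 29, return 5 + 14 + 15 + 13 = 47.
Best is Mira, Lyra, Vega, and Spica with total return 47.

47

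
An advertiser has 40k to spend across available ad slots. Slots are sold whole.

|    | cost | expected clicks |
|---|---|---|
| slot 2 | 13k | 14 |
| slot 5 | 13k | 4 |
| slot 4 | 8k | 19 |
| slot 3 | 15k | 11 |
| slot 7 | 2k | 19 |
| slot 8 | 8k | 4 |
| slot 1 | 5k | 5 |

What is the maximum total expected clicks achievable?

63

Take slot 2, slot 4, slot 3, and slot 7: cost 13 + 8 + 15 + 2 = 38 ≤ 40, expected clicks 14 + 19 + 11 + 19 = 63.
No other feasible combination does better.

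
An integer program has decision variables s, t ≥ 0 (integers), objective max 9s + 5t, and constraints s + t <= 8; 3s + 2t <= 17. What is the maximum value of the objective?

(s,t)=(5,1) is feasible, giving 50.
(s,t)=(4,2) is feasible, giving 46.
(s,t)=(5,0) is feasible, giving 45.
The best lattice point is (5,1), giving 50.

50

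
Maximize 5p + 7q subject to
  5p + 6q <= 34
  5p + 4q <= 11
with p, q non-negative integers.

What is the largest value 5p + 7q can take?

The continuous relaxation peaks at (0, 2.75) with value 19.25; rounding to a feasible lattice point costs some objective.
(p,q)=(0,2): 5·0+6·2=12≤34, 5·0+4·2=8≤11, objective 14.
(p,q)=(1,1): 5·1+6·1=11≤34, 5·1+4·1=9≤11, objective 12.
The best lattice point is (0,2), giving 14.

14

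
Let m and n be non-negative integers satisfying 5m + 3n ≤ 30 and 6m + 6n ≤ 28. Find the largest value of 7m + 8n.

32

The continuous relaxation peaks at (0, 4.67) with value 37.33; rounding to a feasible lattice point costs some objective.
(m,n)=(0,4) is feasible, giving 32.
(m,n)=(1,3) is feasible, giving 31.
(m,n)=(0,3) is feasible, giving 24.
Maximum is 32 at (m,n)=(0,4).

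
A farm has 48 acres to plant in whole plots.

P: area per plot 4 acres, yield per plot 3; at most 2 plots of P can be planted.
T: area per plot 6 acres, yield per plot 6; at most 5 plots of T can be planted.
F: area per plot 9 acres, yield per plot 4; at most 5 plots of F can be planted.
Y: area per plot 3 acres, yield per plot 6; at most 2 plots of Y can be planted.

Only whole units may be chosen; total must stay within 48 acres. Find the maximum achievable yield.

Take 2×P, 5×T, and 2×Y: area 44 ≤ 48, yield 2·3 + 5·6 + 2·6 = 48.
Y has the best ratio (6/3) and is taken to its limit of 2; remaining capacity is filled optimally with the others.

48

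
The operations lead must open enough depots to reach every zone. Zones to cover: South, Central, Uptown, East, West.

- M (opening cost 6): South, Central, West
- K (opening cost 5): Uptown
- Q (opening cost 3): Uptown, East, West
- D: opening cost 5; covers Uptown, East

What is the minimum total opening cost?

Choose M and Q: together they cover South, Central, Uptown, East, West — every zone.
Total opening cost: 6 + 3 = 9.

9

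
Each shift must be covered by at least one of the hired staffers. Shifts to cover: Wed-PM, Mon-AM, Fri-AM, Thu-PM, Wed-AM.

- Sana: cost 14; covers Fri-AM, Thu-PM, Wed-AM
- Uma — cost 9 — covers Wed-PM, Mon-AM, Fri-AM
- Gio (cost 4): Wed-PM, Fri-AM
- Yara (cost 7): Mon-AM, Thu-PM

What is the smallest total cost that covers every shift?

23

The greedy cost-per-new-shift heuristic would pick Gio, Yara, and Sana for 25, but a cheaper cover exists.
Choose Sana and Uma: together they cover Wed-PM, Mon-AM, Fri-AM, Thu-PM, Wed-AM — every shift.
Total cost: 14 + 9 = 23.
No cover costs less than 23.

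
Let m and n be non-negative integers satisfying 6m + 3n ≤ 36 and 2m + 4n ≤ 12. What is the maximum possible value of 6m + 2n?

36

(m,n)=(6,0): 6·6+3·0=36≤36, 2·6+4·0=12≤12, objective 36.
(m,n)=(5,0): 6·5+3·0=30≤36, 2·5+4·0=10≤12, objective 30.
No feasible integer point exceeds 36.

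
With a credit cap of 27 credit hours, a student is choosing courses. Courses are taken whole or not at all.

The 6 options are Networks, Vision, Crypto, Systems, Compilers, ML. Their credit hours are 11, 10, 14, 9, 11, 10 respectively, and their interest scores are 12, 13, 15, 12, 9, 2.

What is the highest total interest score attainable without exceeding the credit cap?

This is a 0-1 knapsack instance.
Vision + Crypto: credit hours 10 + 14 = 24 ≤ 27, interest score 13 + 15 = 28.
Crypto + Systems: credit hours 14 + 9 = 23 ≤ 27, interest score 15 + 12 = 27.
Best is Vision and Crypto with total interest score 28.

28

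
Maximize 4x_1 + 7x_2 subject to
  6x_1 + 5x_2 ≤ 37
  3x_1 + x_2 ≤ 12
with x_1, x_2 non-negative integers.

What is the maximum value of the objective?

Relaxing integrality, the LP optimum is 51.80 at (x_1,x_2) = (0, 7.4), which is not an integer point.
(x_1,x_2)=(0,7): 6·0+5·7=35≤37, 3·0+1·7=7≤12, objective 49.
(x_1,x_2)=(1,6): 6·1+5·6=36≤37, 3·1+1·6=9≤12, objective 46.
(x_1,x_2)=(0,6): 6·0+5·6=30≤37, 3·0+1·6=6≤12, objective 42.
No feasible integer point exceeds 49.

49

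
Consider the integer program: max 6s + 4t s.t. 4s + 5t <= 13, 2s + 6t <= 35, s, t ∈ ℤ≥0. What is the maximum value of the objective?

18

The continuous relaxation peaks at (3.25, 0) with value 19.50; rounding to a feasible lattice point costs some objective.
(s,t)=(3,0): 4·3+5·0=12≤13, 2·3+6·0=6≤35, objective 18.
(s,t)=(2,1): 4·2+5·1=13≤13, 2·2+6·1=10≤35, objective 16.
(s,t)=(2,0): 4·2+5·0=8≤13, 2·2+6·0=4≤35, objective 12.
The best lattice point is (3,0), giving 18.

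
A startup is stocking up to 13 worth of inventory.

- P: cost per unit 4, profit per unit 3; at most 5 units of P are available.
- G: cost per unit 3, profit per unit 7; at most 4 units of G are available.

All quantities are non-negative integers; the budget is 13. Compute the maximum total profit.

28

G has the best ratio (7/3); taking only G gives at most 4×7 = 28 (stopped by the cost limit).
Optimal: 4×G: cost 12 ≤ 13, profit 4·7 = 28.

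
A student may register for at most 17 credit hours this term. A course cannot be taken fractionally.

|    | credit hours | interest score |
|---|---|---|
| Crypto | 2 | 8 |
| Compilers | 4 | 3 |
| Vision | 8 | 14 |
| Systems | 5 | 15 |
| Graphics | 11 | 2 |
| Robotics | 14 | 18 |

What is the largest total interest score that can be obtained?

37

Vision + Systems: credit hours 8 + 5 = 13 ≤ 17, interest score 14 + 15 = 29.
Compilers + Vision + Systems: credit hours 4 + 8 + 5 = 17 ≤ 17, interest score 3 + 14 + 15 = 32.
Crypto + Vision + Systems: credit hours 2 + 8 + 5 = 15 ≤ 17, interest score 8 + 14 + 15 = 37.
Best is Crypto, Vision, and Systems with total interest score 37.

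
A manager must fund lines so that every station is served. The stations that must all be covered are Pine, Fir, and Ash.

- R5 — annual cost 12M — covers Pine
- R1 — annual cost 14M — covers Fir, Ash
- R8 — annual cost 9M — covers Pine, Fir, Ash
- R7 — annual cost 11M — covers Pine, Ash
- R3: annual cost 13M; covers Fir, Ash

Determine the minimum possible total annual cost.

This is an integer covering problem.
R8 alone covers Pine, Fir, Ash — every station.
Total annual cost: 9.
No cover costs less than 9.

9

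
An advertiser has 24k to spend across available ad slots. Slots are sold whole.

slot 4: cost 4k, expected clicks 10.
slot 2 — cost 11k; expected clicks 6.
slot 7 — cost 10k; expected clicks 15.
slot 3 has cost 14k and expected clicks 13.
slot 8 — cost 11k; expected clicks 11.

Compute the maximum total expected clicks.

Allowing fractional choices, the relaxed optimum would be about 35.0, but ad slots are indivisible.
slot 7 + slot 8: cost 10 + 11 = 21 ≤ 24, expected clicks 15 + 11 = 26.
slot 7 + slot 3: cost 10 + 14 = 24 ≤ 24, expected clicks 15 + 13 = 28.
Best is slot 7 and slot 3 with total expected clicks 28.

28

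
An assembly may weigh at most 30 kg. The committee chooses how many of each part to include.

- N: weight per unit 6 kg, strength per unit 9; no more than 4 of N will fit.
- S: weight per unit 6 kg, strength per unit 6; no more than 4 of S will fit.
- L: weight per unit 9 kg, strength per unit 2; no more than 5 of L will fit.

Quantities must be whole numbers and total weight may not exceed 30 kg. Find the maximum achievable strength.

This is a bounded integer knapsack.
Take 4×N and 1×S: weight 30 ≤ 30, strength 4·9 + 1·6 = 42.
N has the best ratio (9/6) and is taken to its limit of 4; remaining capacity is filled optimally with the others.

42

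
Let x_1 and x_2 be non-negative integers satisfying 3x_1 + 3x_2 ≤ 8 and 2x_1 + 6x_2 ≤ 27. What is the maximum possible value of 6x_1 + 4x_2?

(x_1,x_2)=(2,0): 3·2+3·0=6≤8, 2·2+6·0=4≤27, objective 12.
(x_1,x_2)=(1,1): 3·1+3·1=6≤8, 2·1+6·1=8≤27, objective 10.
(x_1,x_2)=(1,0): 3·1+3·0=3≤8, 2·1+6·0=2≤27, objective 6.
No feasible integer point exceeds 12.

12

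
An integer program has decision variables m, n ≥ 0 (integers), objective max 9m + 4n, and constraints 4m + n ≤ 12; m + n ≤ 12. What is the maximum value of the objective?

(m,n)=(0,12) is feasible, giving 48.
(m,n)=(0,11) is feasible, giving 44.
No feasible integer point exceeds 48.

48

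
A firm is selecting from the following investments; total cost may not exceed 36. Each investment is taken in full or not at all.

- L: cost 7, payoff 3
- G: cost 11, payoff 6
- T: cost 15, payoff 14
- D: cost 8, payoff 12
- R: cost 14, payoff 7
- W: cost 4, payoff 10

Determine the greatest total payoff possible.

39

Allowing fractional choices, the relaxed optimum would be about 40.9, but investments are indivisible.
L + T + D + W: cost 7 + 15 + 8 + 4 = 34 ≤ 36, payoff 3 + 14 + 12 + 10 = 39.
L + D + R + W: cost 7 + 8 + 14 + 4 = 33 ≤ 36, payoff 3 + 12 + 7 + 10 = 32.
T + D + W: cost 15 + 8 + 4 = 27 ≤ 36, payoff 14 + 12 + 10 = 36.
Best is L, T, D, and W with total payoff 39.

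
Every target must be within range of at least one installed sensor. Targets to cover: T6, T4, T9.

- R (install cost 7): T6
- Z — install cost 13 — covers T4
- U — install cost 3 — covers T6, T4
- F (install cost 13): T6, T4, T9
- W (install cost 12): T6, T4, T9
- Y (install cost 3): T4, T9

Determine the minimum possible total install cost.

6

Choose U and Y: together they cover T6, T4, T9 — every target.
Total install cost: 3 + 3 = 6.
No cover costs less than 6.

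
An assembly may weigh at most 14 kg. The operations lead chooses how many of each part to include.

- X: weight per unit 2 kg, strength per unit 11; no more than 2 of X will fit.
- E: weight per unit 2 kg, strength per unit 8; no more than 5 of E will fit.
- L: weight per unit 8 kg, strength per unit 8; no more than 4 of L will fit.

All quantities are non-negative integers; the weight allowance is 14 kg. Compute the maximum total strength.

Take 2×X and 5×E: weight 14 ≤ 14, strength 2·11 + 5·8 = 62.
X has the best ratio (11/2) and is taken to its limit of 2; remaining capacity is filled optimally with the others.

62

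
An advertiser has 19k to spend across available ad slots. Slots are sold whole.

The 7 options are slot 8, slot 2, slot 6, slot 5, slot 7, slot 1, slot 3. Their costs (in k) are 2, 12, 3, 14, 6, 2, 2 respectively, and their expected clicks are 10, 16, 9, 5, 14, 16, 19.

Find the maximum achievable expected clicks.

68

Allowing fractional choices, the relaxed optimum would be about 73.3, but ad slots are indivisible.
slot 8 + slot 2 + slot 1 + slot 3: cost 2 + 12 + 2 + 2 = 18 ≤ 19, expected clicks 10 + 16 + 16 + 19 = 61.
slot 8 + slot 6 + slot 7 + slot 1 + slot 3: cost 2 + 3 + 6 + 2 + 2 = 15 ≤ 19, expected clicks 10 + 9 + 14 + 16 + 19 = 68.
slot 2 + slot 6 + slot 1 + slot 3: cost 12 + 3 + 2 + 2 = 19 ≤ 19, expected clicks 16 + 9 + 16 + 19 = 60.
Best is slot 8, slot 6, slot 7, slot 1, and slot 3 with total expected clicks 68.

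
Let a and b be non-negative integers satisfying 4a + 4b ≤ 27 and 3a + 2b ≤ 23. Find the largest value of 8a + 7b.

48

(a,b)=(6,0) is feasible, giving 48.
(a,b)=(5,1) is feasible, giving 47.
(a,b)=(5,0) is feasible, giving 40.
No feasible integer point exceeds 48.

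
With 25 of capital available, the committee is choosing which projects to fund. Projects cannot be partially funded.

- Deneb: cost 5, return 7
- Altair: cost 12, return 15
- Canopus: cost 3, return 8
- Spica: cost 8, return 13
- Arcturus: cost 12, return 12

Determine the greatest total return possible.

Allowing fractional choices, the relaxed optimum would be about 39.2, but projects are indivisible.
Canopus + Spica + Arcturus: cost 3 + 8 + 12 = 23 ≤ 25, return 8 + 13 + 12 = 33.
Altair + Canopus + Spica: cost 12 + 3 + 8 = 23 ≤ 25, return 15 + 8 + 13 = 36.
Deneb + Altair + Spica: cost 5 + 12 + 8 = 25 ≤ 25, return 7 + 15 + 13 = 35.
Best is Altair, Canopus, and Spica with total return 36.

36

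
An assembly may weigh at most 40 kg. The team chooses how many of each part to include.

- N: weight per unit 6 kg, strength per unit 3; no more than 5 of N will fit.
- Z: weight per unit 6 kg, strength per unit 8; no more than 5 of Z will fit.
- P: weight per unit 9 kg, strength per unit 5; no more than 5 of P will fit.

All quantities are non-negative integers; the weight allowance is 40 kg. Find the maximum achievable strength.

45

Z has the best ratio (8/6); taking only Z gives at most 5×8 = 40 (stopped by the supply cap of 5).
Mixing does better — 5×Z and 1×P: weight 39 ≤ 40, strength 5·8 + 1·5 = 45.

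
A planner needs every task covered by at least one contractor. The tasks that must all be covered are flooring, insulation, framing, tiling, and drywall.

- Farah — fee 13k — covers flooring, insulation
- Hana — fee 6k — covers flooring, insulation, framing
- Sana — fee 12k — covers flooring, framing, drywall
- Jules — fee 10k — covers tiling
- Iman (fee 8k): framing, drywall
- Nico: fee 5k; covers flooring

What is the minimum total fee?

Choose Hana, Jules, and Iman: together they cover flooring, insulation, framing, tiling, drywall — every task.
Total fee: 6 + 10 + 8 = 24.

24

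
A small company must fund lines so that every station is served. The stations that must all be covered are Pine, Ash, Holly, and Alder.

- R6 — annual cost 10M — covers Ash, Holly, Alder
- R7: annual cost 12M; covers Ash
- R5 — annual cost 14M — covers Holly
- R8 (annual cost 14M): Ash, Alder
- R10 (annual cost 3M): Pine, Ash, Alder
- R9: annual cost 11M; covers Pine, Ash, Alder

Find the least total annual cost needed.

13

This is a weighted set-cover instance.
Choose R6 and R10: together they cover Pine, Ash, Holly, Alder — every station.
Total annual cost: 10 + 3 = 13.
No cover costs less than 13.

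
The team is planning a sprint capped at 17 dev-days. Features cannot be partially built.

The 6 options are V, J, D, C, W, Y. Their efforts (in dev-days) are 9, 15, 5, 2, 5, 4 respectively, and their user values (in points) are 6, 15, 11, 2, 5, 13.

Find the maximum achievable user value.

31

This is a 0-1 knapsack instance.
Take D, C, W, and Y: effort 5 + 2 + 5 + 4 = 16 ≤ 17, user value 11 + 2 + 5 + 13 = 31.
No other feasible combination does better.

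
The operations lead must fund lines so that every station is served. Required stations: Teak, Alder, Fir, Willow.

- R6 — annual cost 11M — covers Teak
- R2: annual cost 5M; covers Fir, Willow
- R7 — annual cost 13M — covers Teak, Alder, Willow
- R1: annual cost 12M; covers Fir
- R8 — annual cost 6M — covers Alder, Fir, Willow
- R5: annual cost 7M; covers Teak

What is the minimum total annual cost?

13

Choose R8 and R5: together they cover Teak, Alder, Fir, Willow — every station.
Total annual cost: 6 + 7 = 13.
No cover costs less than 13.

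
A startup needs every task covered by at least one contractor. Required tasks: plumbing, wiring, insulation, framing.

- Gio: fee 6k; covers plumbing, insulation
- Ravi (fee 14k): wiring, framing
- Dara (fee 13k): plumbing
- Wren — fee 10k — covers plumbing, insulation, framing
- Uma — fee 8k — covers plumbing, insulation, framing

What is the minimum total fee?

20

Choose Gio and Ravi: together they cover plumbing, wiring, insulation, framing — every task.
Total fee: 6 + 14 = 20.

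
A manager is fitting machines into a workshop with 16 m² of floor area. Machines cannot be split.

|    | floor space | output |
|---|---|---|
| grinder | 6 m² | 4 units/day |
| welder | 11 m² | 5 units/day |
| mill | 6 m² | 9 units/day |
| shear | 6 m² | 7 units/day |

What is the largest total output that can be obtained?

Allowing fractional choices, the relaxed optimum would be about 18.7, but machines are indivisible.
grinder + mill: floor space 6 + 6 = 12 ≤ 16, output 4 + 9 = 13.
grinder + shear: floor space 6 + 6 = 12 ≤ 16, output 4 + 7 = 11.
mill + shear: floor space 6 + 6 = 12 ≤ 16, output 9 + 7 = 16.
Best is mill and shear with total output 16.

16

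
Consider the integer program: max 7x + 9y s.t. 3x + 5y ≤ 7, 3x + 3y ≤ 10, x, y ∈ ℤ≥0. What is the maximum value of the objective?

Relaxing integrality, the LP optimum is 16.33 at (x,y) = (2.33, 0), which is not an integer point.
(x,y)=(2,0): 3·2+5·0=6≤7, 3·2+3·0=6≤10, objective 14.
(x,y)=(1,0): 3·1+5·0=3≤7, 3·1+3·0=3≤10, objective 7.
No feasible integer point exceeds 14.

14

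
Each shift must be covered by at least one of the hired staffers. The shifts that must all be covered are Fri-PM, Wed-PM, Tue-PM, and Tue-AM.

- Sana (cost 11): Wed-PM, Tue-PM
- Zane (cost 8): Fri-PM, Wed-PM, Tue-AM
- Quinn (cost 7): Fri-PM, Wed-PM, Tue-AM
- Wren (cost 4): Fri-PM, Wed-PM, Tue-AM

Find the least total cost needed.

15

Choose Sana and Wren: together they cover Fri-PM, Wed-PM, Tue-PM, Tue-AM — every shift.
Total cost: 11 + 4 = 15.
No cover costs less than 15.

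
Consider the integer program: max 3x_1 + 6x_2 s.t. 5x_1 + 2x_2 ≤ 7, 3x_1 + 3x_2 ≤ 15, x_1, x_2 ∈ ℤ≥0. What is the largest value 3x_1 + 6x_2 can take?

Relaxing integrality, the LP optimum is 21.00 at (x_1,x_2) = (0, 3.5), which is not an integer point.
(x_1,x_2)=(0,3) is feasible, giving 18.
(x_1,x_2)=(0,2) is feasible, giving 12.
Maximum is 18 at (x_1,x_2)=(0,3).

18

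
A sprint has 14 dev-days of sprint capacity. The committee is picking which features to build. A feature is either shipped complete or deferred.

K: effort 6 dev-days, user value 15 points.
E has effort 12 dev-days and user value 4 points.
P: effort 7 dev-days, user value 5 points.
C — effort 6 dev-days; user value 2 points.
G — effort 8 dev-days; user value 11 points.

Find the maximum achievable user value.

26

Treat it as a binary knapsack problem.
K + P: effort 6 + 7 = 13 ≤ 14, user value 15 + 5 = 20.
K + G: effort 6 + 8 = 14 ≤ 14, user value 15 + 11 = 26.
Best is K and G with total user value 26.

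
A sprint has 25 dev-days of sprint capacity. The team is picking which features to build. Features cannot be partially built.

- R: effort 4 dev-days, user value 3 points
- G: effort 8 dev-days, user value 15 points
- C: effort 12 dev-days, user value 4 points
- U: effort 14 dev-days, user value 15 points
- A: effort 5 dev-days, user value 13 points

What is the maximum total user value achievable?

G + C + A: effort 8 + 12 + 5 = 25 ≤ 25, user value 15 + 4 + 13 = 32.
R + G + A: effort 4 + 8 + 5 = 17 ≤ 25, user value 3 + 15 + 13 = 31.
Best is G, C, and A with total user value 32.

32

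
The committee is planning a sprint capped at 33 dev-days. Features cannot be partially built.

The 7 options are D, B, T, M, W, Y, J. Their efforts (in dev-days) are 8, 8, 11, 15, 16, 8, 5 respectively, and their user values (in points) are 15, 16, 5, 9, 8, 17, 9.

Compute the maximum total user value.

57

D + B + Y + J: effort 8 + 8 + 8 + 5 = 29 ≤ 33, user value 15 + 16 + 17 + 9 = 57.
B + T + Y + J: effort 8 + 11 + 8 + 5 = 32 ≤ 33, user value 16 + 5 + 17 + 9 = 47.
D + B + Y: effort 8 + 8 + 8 = 24 ≤ 33, user value 15 + 16 + 17 = 48.
Best is D, B, Y, and J with total user value 57.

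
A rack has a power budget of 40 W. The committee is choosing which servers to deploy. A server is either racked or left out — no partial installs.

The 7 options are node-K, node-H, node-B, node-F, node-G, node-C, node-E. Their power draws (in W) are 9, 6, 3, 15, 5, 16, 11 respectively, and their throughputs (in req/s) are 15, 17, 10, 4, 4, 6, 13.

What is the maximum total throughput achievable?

Treat it as a binary knapsack problem.
Allowing fractional choices, the relaxed optimum would be about 61.2, but servers are indivisible.
node-K + node-H + node-B + node-G + node-E: power draw 9 + 6 + 3 + 5 + 11 = 34 ≤ 40, throughput 15 + 17 + 10 + 4 + 13 = 59.
node-K + node-H + node-B + node-E: power draw 9 + 6 + 3 + 11 = 29 ≤ 40, throughput 15 + 17 + 10 + 13 = 55.
node-K + node-H + node-B + node-G + node-C: power draw 9 + 6 + 3 + 5 + 16 = 39 ≤ 40, throughput 15 + 17 + 10 + 4 + 6 = 52.
Best is node-K, node-H, node-B, node-G, and node-E with total throughput 59.

59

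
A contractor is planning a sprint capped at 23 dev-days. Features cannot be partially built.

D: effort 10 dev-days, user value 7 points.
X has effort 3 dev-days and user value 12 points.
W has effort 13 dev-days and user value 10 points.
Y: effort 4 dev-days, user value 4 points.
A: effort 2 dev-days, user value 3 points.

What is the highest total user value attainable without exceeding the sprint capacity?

This is an integer program with binary decision variables.
D + X + Y + A: effort 10 + 3 + 4 + 2 = 19 ≤ 23, user value 7 + 12 + 4 + 3 = 26.
X + W + Y + A: effort 3 + 13 + 4 + 2 = 22 ≤ 23, user value 12 + 10 + 4 + 3 = 29.
Best is X, W, Y, and A with total user value 29.

29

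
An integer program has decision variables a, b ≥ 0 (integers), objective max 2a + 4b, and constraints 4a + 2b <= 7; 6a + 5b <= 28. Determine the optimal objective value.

12

The continuous relaxation peaks at (0, 3.5) with value 14.00; rounding to a feasible lattice point costs some objective.
(a,b)=(0,3): 4·0+2·3=6≤7, 6·0+5·3=15≤28, objective 12.
(a,b)=(0,2): 4·0+2·2=4≤7, 6·0+5·2=10≤28, objective 8.
Maximum is 12 at (a,b)=(0,3).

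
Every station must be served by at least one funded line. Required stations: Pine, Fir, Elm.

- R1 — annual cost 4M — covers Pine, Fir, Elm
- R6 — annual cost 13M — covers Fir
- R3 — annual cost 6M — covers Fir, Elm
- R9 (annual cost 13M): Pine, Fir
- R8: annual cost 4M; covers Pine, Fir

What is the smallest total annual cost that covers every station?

R1 alone covers Pine, Fir, Elm — every station.
Total annual cost: 4.
No cover costs less than 4.

4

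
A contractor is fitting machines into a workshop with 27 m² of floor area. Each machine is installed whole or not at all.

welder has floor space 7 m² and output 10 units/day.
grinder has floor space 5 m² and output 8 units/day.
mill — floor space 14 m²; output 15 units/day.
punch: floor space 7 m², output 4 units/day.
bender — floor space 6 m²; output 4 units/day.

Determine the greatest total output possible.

33

This is an integer program with binary decision variables.
Allowing fractional choices, the relaxed optimum would be about 33.7, but machines are indivisible.
welder + mill + bender: floor space 7 + 14 + 6 = 27 ≤ 27, output 10 + 15 + 4 = 29.
welder + grinder + mill: floor space 7 + 5 + 14 = 26 ≤ 27, output 10 + 8 + 15 = 33.
Best is welder, grinder, and mill with total output 33.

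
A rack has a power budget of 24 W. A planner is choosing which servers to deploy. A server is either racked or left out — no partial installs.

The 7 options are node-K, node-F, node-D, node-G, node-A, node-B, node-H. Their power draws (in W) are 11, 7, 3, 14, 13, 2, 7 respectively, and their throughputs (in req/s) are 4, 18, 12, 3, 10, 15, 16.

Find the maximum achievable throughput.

This is a 0-1 knapsack instance.
Take node-F, node-D, node-B, and node-H: power draw 7 + 3 + 2 + 7 = 19 ≤ 24, throughput 18 + 12 + 15 + 16 = 61.
No other feasible combination does better.

61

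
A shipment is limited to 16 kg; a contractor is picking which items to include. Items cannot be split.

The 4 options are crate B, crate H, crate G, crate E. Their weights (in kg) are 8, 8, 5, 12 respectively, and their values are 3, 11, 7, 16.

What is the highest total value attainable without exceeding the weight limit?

18

crate E: weight 12 ≤ 16, value 16.
crate H + crate G: weight 8 + 5 = 13 ≤ 16, value 11 + 7 = 18.
Best is crate H and crate G with total value 18.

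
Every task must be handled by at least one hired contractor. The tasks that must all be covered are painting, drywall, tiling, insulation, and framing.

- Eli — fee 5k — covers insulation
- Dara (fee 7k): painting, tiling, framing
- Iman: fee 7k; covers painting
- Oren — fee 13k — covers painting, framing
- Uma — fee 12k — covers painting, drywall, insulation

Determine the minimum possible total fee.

19

This is an integer covering problem.
Choose Dara and Uma: together they cover painting, drywall, tiling, insulation, framing — every task.
Total fee: 7 + 12 = 19.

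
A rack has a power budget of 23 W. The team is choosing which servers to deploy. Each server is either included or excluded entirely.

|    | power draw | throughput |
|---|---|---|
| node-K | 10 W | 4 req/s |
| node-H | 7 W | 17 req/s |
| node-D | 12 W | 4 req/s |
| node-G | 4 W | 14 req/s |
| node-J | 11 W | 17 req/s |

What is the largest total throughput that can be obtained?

Allowing fractional choices, the relaxed optimum would be about 48.4, but servers are indivisible.
node-H + node-G + node-J: power draw 7 + 4 + 11 = 22 ≤ 23, throughput 17 + 14 + 17 = 48.
node-K + node-H + node-G: power draw 10 + 7 + 4 = 21 ≤ 23, throughput 4 + 17 + 14 = 35.
node-H + node-D + node-G: power draw 7 + 12 + 4 = 23 ≤ 23, throughput 17 + 4 + 14 = 35.
Best is node-H, node-G, and node-J with total throughput 48.

48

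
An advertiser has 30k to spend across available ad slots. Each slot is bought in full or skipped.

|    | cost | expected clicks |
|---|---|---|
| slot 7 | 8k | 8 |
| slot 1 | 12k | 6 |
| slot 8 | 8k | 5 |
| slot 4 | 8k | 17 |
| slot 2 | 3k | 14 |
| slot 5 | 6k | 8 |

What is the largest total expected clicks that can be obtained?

slot 8 + slot 4 + slot 2 + slot 5: cost 8 + 8 + 3 + 6 = 25 ≤ 30, expected clicks 5 + 17 + 14 + 8 = 44.
slot 7 + slot 4 + slot 2 + slot 5: cost 8 + 8 + 3 + 6 = 25 ≤ 30, expected clicks 8 + 17 + 14 + 8 = 47.
slot 1 + slot 4 + slot 2 + slot 5: cost 12 + 8 + 3 + 6 = 29 ≤ 30, expected clicks 6 + 17 + 14 + 8 = 45.
Best is slot 7, slot 4, slot 2, and slot 5 with total expected clicks 47.

47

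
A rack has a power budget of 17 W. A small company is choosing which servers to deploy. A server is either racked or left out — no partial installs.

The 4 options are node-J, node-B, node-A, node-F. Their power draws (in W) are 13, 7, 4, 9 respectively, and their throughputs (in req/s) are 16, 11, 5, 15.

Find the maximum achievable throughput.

26

Allowing fractional choices, the relaxed optimum would be about 27.2, but servers are indivisible.
node-J + node-A: power draw 13 + 4 = 17 ≤ 17, throughput 16 + 5 = 21.
node-A + node-F: power draw 4 + 9 = 13 ≤ 17, throughput 5 + 15 = 20.
node-B + node-F: power draw 7 + 9 = 16 ≤ 17, throughput 11 + 15 = 26.
Best is node-B and node-F with total throughput 26.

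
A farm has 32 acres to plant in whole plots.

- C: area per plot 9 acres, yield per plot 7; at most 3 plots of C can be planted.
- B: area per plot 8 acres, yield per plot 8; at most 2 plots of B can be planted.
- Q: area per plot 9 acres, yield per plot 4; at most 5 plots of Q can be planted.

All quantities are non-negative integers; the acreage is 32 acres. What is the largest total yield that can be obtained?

This is a bounded integer knapsack.
2×C and 1×B: area 26 ≤ 32, yield 2·7 + 1·8 = 22.
1×C and 2×B: area 25 ≤ 32, yield 1·7 + 2·8 = 23.
Best is 23.

23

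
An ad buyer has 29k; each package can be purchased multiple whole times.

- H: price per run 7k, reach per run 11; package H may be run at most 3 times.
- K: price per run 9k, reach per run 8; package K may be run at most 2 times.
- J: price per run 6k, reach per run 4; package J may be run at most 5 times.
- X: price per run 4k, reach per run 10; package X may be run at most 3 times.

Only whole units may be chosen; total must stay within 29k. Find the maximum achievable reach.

53

Take 3×H and 2×X: price 29 ≤ 29, reach 3·11 + 2·10 = 53.
No other integer combination yields more.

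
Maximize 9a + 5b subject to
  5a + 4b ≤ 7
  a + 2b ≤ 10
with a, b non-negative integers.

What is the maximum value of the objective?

9

Relaxing integrality, the LP optimum is 12.60 at (a,b) = (1.4, 0), which is not an integer point.
(a,b)=(1,0): 5·1+4·0=5≤7, 1·1+2·0=1≤10, objective 9.
(a,b)=(0,1): 5·0+4·1=4≤7, 1·0+2·1=2≤10, objective 5.
(a,b)=(0,0): 5·0+4·0=0≤7, 1·0+2·0=0≤10, objective 0.
Maximum is 9 at (a,b)=(1,0).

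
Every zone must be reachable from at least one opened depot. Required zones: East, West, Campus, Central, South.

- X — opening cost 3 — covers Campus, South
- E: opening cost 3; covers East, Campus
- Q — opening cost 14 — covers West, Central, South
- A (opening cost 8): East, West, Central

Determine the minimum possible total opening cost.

11

This is an integer covering problem.
Choose X and A: together they cover East, West, Campus, Central, South — every zone.
Total opening cost: 3 + 8 = 11.
No cover costs less than 11.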